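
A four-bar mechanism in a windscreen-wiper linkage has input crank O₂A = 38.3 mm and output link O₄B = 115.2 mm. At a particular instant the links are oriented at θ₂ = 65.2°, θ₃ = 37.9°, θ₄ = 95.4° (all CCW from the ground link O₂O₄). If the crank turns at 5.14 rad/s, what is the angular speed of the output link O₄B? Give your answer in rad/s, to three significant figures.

0.929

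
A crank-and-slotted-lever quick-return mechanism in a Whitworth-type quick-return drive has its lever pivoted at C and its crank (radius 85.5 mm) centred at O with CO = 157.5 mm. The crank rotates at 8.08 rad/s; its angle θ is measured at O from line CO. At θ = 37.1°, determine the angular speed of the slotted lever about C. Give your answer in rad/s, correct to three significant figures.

2.72

ω = 8.08 rad/s
Crank pin A relative to C: A = (d + r cosθ, r sinθ); lever angle φ = atan2(r sinθ, d + r cosθ).
Differentiating tanφ: φ̇ = rω(d cosθ + r)/(d² + r² + 2dr cosθ).
d² + r² + 2dr cosθ = |CA|² = 0.0535974 m²;  d cosθ + r = +0.21112 m.
|ω_lever| = |0.0855·8.08·+0.21112| / 0.0535974 = 2.7212 rad/s.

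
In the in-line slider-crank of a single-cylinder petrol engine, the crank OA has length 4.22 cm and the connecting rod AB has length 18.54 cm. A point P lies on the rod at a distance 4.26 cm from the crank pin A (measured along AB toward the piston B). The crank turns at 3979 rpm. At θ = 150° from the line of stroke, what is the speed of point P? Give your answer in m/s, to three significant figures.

ω = 416.7 rad/s.  Crank-pin speed |V_A| = rω = 17.584 m/s, perpendicular to OA.
Rod angle: sinφ = −(r/L) sinθ ⇒ φ = -6.535°; ω_rod = −rω cosθ/√(L²−r²sin²θ) = +82.674 rad/s.
V_P = V_A + ω_rod × AP, with AP = 0.0426 m along the rod.
Components: V_Px = −rω sinθ − a·ω_rod·sinφ = -8.3911 m/s;  V_Py = rω cosθ + a·ω_rod·cosφ = -11.729 m/s.
|V_P| = √(V_Px² + V_Py²) = 14.422 m/s.

14.4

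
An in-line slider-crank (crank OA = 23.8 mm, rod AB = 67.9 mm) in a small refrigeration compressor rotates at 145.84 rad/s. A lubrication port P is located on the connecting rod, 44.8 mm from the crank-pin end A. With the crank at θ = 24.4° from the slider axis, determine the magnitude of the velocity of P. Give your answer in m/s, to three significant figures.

2.04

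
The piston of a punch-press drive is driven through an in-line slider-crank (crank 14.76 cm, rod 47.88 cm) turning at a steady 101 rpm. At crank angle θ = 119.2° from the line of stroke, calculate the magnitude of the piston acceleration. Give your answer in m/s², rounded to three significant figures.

ω = 2π·101/60 = 10.58 rad/s
x(θ) = r cosθ + √(L² − r² sin²θ); with ω constant, a = ω²·d²x/dθ².
d²x/dθ² = −r cosθ − r²(cos2θ)/√u − r⁴ sin²2θ/(4u^{3/2}),  u = L² − r² sin²θ = 0.212649 m².
Substituting r = 0.1476 m, L = 0.4788 m, θ = 119.2°: d²x/dθ² = +0.095885 m.
a = ω²·d²x/dθ² = (10.58)²·(+0.095885) = +10.726 m/s²;  |a| = 10.726 m/s².

10.7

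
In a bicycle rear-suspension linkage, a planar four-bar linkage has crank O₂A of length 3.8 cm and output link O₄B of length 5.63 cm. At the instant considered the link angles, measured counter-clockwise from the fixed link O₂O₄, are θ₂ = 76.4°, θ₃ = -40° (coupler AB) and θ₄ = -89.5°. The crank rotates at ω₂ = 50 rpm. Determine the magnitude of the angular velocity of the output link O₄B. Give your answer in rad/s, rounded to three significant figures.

4.16

ω₂ = 5.236 rad/s (from 50 rpm).
Differentiating the loop-closure r₂e^{iθ₂}+r₃e^{iθ₃}=r₁+r₄e^{iθ₄} gives r₂ω₂e^{iθ₂}+r₃ω₃e^{iθ₃}=r₄ω₄e^{iθ₄}.
Eliminating the other unknown: ω₄ = r₂ω₂ sin(θ₂−θ₃) / [r₄ sin(θ₄−θ₃)].
Numerator sine = +0.89571; denominator sine = -0.76041.
Result = 0.038·5.236·(+0.89571) / (0.0563·(-0.76041)) = -4.1629 rad/s; magnitude 4.1629 rad/s.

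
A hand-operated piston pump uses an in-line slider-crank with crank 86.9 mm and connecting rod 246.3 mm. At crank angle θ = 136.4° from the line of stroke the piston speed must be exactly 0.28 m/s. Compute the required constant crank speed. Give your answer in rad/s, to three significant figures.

6.34

For an in-line slider-crank, |v_piston| = rω|sinθ|·[1 + r cosθ/√(L² − r² sin²θ)].
With r = 0.0869 m, L = 0.2463 m, θ = 136.4°: the bracketed kinematic factor |dx/dθ| = 0.044142 m.
ω = v/|dx/dθ| = 0.28/0.044142 = 6.3432 rad/s.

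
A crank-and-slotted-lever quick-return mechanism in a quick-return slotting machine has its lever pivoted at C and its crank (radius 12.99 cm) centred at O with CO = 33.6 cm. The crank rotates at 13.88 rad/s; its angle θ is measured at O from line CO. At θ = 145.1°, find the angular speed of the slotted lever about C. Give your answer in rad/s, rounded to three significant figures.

4.51

ω = 13.88 rad/s
Crank pin A relative to C: A = (d + r cosθ, r sinθ); lever angle φ = atan2(r sinθ, d + r cosθ).
Differentiating tanφ: φ̇ = rω(d cosθ + r)/(d² + r² + 2dr cosθ).
d² + r² + 2dr cosθ = |CA|² = 0.0581767 m²;  d cosθ + r = -0.14567 m.
|ω_lever| = |0.1299·13.88·-0.14567| / 0.0581767 = 4.5146 rad/s.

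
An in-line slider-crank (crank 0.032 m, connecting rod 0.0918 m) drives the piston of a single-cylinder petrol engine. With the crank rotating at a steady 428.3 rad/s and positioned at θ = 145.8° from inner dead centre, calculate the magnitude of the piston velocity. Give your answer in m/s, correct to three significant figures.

ω = 428.3 rad/s
For an in-line slider-crank, x = r cosθ + √(L² − r² sin²θ), so v = −rω sinθ·[1 + r cosθ/√(L² − r² sin²θ)].
With r = 0.032 m, L = 0.0918 m, θ = 145.8°: √(L² − r² sin²θ) = 0.090021 m.
v = −0.032·428.3·0.56208·[1 + 0.032·-0.82708/0.090021] = -5.4388 m/s.
|v| = 5.4388 m/s.

5.44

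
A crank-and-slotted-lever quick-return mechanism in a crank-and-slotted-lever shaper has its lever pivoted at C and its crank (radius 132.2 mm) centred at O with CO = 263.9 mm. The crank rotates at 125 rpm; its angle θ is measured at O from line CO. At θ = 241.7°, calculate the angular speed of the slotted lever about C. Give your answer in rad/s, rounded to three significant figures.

0.227

ω = 13.09 rad/s (from 125 rpm).
Crank pin A relative to C: A = (d + r cosθ, r sinθ); lever angle φ = atan2(r sinθ, d + r cosθ).
Differentiating tanφ: φ̇ = rω(d cosθ + r)/(d² + r² + 2dr cosθ).
d² + r² + 2dr cosθ = |CA|² = 0.0540405 m²;  d cosθ + r = +0.0070881 m.
|ω_lever| = |0.1322·13.09·+0.0070881| / 0.0540405 = 0.22698 rad/s.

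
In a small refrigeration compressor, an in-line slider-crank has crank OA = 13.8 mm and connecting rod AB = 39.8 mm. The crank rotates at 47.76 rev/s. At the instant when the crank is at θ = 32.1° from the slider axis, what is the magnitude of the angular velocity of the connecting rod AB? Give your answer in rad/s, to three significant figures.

89.7

ω = 300.1 rad/s (converted from 47.76 rev/s).
The rod makes angle φ with the slider axis where L sinφ = r sinθ; differentiating, L cosφ·φ̇ = r ω cosθ.
L cosφ = √(L² − r² sin²θ) = 0.039119 m.
|ω_rod| = r ω |cosθ| / √(L² − r² sin²θ) = 0.0138·300.1·0.84712/0.039119 = 89.678 rad/s.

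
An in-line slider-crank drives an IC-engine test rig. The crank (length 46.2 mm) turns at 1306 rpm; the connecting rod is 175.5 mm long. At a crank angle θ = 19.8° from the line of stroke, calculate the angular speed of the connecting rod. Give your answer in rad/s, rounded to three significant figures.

34.0

ω = 136.8 rad/s (converted from 1306 rpm).
The rod makes angle φ with the slider axis where L sinφ = r sinθ; differentiating, L cosφ·φ̇ = r ω cosθ.
L cosφ = √(L² − r² sin²θ) = 0.1748 m.
|ω_rod| = r ω |cosθ| / √(L² − r² sin²θ) = 0.0462·136.8·0.94088/0.1748 = 34.01 rad/s.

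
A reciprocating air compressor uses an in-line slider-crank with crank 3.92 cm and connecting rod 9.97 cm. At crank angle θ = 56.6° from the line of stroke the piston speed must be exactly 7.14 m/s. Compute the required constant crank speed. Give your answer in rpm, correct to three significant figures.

1700

For an in-line slider-crank, |v_piston| = rω|sinθ|·[1 + r cosθ/√(L² − r² sin²θ)].
With r = 0.0392 m, L = 0.0997 m, θ = 56.6°: the bracketed kinematic factor |dx/dθ| = 0.040225 m.
ω = v/|dx/dθ| = 7.14/0.040225 = 177.5 rad/s.
N = 60ω/(2π) = 1695 rpm.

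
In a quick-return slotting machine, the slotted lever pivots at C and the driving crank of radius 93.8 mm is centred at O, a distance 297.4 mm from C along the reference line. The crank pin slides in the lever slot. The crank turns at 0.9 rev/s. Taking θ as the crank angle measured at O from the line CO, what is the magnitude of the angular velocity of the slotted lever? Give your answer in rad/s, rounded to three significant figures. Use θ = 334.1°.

1.30

ω = 5.655 rad/s (from 0.9 rev/s).
Crank pin A relative to C: A = (d + r cosθ, r sinθ); lever angle φ = atan2(r sinθ, d + r cosθ).
Differentiating tanφ: φ̇ = rω(d cosθ + r)/(d² + r² + 2dr cosθ).
d² + r² + 2dr cosθ = |CA|² = 0.147434 m²;  d cosθ + r = +0.36133 m.
|ω_lever| = |0.0938·5.655·+0.36133| / 0.147434 = 1.3 rad/s.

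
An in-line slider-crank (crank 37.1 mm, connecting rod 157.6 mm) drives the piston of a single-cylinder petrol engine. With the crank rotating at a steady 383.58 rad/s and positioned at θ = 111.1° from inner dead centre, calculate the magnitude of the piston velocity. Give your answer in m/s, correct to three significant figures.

12.1

ω = 383.6 rad/s
For an in-line slider-crank, x = r cosθ + √(L² − r² sin²θ), so v = −rω sinθ·[1 + r cosθ/√(L² − r² sin²θ)].
With r = 0.0371 m, L = 0.1576 m, θ = 111.1°: √(L² − r² sin²θ) = 0.15375 m.
v = −0.0371·383.6·0.93295·[1 + 0.0371·-0.36000/0.15375] = -12.123 m/s.
|v| = 12.123 m/s.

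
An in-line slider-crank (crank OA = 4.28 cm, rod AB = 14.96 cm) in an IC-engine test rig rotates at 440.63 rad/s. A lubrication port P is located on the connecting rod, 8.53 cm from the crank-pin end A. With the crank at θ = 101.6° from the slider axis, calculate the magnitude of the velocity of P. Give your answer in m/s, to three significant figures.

17.9

ω = 440.6 rad/s.  Crank-pin speed |V_A| = rω = 18.859 m/s, perpendicular to OA.
Rod angle: sinφ = −(r/L) sinθ ⇒ φ = -16.275°; ω_rod = −rω cosθ/√(L²−r²sin²θ) = +26.407 rad/s.
V_P = V_A + ω_rod × AP, with AP = 0.0853 m along the rod.
Components: V_Px = −rω sinθ − a·ω_rod·sinφ = -17.843 m/s;  V_Py = rω cosθ + a·ω_rod·cosφ = -1.6299 m/s.
|V_P| = √(V_Px² + V_Py²) = 17.917 m/s.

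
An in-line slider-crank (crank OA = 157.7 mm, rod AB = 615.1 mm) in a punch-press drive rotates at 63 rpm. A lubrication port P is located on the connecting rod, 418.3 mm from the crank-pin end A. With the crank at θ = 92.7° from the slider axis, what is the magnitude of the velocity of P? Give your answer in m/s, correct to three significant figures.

1.03

ω = 6.597 rad/s.  Crank-pin speed |V_A| = rω = 1.0404 m/s, perpendicular to OA.
Rod angle: sinφ = −(r/L) sinθ ⇒ φ = -14.839°; ω_rod = −rω cosθ/√(L²−r²sin²θ) = +0.082426 rad/s.
V_P = V_A + ω_rod × AP, with AP = 0.4183 m along the rod.
Components: V_Px = −rω sinθ − a·ω_rod·sinφ = -1.0304 m/s;  V_Py = rω cosθ + a·ω_rod·cosφ = -0.015681 m/s.
|V_P| = √(V_Px² + V_Py²) = 1.0305 m/s.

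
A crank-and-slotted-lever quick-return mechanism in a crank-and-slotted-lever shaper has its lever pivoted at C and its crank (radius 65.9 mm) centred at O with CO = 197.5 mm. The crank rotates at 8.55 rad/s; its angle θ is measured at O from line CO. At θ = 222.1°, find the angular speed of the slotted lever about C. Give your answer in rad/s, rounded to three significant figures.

ω = 8.55 rad/s
Crank pin A relative to C: A = (d + r cosθ, r sinθ); lever angle φ = atan2(r sinθ, d + r cosθ).
Differentiating tanφ: φ̇ = rω(d cosθ + r)/(d² + r² + 2dr cosθ).
d² + r² + 2dr cosθ = |CA|² = 0.0240351 m²;  d cosθ + r = -0.08064 m.
|ω_lever| = |0.0659·8.55·-0.08064| / 0.0240351 = 1.8904 rad/s.

1.89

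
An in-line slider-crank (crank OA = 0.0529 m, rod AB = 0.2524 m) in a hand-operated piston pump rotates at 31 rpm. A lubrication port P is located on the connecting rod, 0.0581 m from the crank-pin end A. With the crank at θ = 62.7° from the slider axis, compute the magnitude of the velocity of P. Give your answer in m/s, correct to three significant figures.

ω = 3.246 rad/s.  Crank-pin speed |V_A| = rω = 0.17173 m/s, perpendicular to OA.
Rod angle: sinφ = −(r/L) sinθ ⇒ φ = -10.734°; ω_rod = −rω cosθ/√(L²−r²sin²θ) = -0.31762 rad/s.
V_P = V_A + ω_rod × AP, with AP = 0.0581 m along the rod.
Components: V_Px = −rω sinθ − a·ω_rod·sinφ = -0.15604 m/s;  V_Py = rω cosθ + a·ω_rod·cosφ = +0.060633 m/s.
|V_P| = √(V_Px² + V_Py²) = 0.16741 m/s.

0.167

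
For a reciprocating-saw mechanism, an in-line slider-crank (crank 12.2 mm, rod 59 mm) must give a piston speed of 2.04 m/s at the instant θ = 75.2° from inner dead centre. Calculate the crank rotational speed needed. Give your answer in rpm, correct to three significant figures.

1570

For an in-line slider-crank, |v_piston| = rω|sinθ|·[1 + r cosθ/√(L² − r² sin²θ)].
With r = 0.0122 m, L = 0.059 m, θ = 75.2°: the bracketed kinematic factor |dx/dθ| = 0.012431 m.
ω = v/|dx/dθ| = 2.04/0.012431 = 164.1 rad/s.
N = 60ω/(2π) = 1567.1 rpm.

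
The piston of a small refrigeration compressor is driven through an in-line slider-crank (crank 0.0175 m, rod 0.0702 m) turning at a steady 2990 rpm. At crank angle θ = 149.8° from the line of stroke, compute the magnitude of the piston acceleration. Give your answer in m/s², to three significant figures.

ω = 2π·2990/60 = 313.1 rad/s
x(θ) = r cosθ + √(L² − r² sin²θ); with ω constant, a = ω²·d²x/dθ².
d²x/dθ² = −r cosθ − r²(cos2θ)/√u − r⁴ sin²2θ/(4u^{3/2}),  u = L² − r² sin²θ = 0.00485055 m².
Substituting r = 0.0175 m, L = 0.0702 m, θ = 149.8°: d²x/dθ² = +0.0129 m.
a = ω²·d²x/dθ² = (313.1)²·(+0.0129) = +1264.7 m/s²;  |a| = 1264.7 m/s².

1260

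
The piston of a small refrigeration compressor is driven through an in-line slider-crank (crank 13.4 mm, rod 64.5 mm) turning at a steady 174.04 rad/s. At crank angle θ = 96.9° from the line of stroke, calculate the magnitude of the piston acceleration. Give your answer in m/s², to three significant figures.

132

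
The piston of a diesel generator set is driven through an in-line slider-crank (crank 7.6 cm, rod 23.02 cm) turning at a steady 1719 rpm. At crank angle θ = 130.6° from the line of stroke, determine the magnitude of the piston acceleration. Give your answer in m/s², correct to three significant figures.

ω = 2π·1719/60 = 180 rad/s
x(θ) = r cosθ + √(L² − r² sin²θ); with ω constant, a = ω²·d²x/dθ².
d²x/dθ² = −r cosθ − r²(cos2θ)/√u − r⁴ sin²2θ/(4u^{3/2}),  u = L² − r² sin²θ = 0.0496622 m².
Substituting r = 0.076 m, L = 0.2302 m, θ = 130.6°: d²x/dθ² = +0.052688 m.
a = ω²·d²x/dθ² = (180)²·(+0.052688) = +1707.3 m/s²;  |a| = 1707.3 m/s².

1710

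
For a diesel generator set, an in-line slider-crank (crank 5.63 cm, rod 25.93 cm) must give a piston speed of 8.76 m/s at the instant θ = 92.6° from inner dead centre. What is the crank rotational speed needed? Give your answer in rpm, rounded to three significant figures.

1500

For an in-line slider-crank, |v_piston| = rω|sinθ|·[1 + r cosθ/√(L² − r² sin²θ)].
With r = 0.0563 m, L = 0.2593 m, θ = 92.6°: the bracketed kinematic factor |dx/dθ| = 0.055675 m.
ω = v/|dx/dθ| = 8.76/0.055675 = 157.34 rad/s.
N = 60ω/(2π) = 1502.5 rpm.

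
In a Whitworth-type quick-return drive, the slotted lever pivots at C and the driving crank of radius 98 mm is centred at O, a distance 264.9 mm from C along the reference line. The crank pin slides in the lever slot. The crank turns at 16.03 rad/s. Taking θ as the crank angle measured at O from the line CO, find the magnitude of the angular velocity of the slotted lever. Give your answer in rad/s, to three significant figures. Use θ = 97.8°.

ω = 16.03 rad/s
Crank pin A relative to C: A = (d + r cosθ, r sinθ); lever angle φ = atan2(r sinθ, d + r cosθ).
Differentiating tanφ: φ̇ = rω(d cosθ + r)/(d² + r² + 2dr cosθ).
d² + r² + 2dr cosθ = |CA|² = 0.0727296 m²;  d cosθ + r = +0.062049 m.
|ω_lever| = |0.098·16.03·+0.062049| / 0.0727296 = 1.3402 rad/s.

1.34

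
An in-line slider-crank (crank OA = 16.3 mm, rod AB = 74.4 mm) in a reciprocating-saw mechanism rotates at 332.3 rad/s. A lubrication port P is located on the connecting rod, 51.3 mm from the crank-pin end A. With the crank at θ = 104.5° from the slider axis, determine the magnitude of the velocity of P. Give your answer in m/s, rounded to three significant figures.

ω = 332.3 rad/s.  Crank-pin speed |V_A| = rω = 5.4165 m/s, perpendicular to OA.
Rod angle: sinφ = −(r/L) sinθ ⇒ φ = -12.246°; ω_rod = −rω cosθ/√(L²−r²sin²θ) = +18.653 rad/s.
V_P = V_A + ω_rod × AP, with AP = 0.0513 m along the rod.
Components: V_Px = −rω sinθ − a·ω_rod·sinφ = -5.041 m/s;  V_Py = rω cosθ + a·ω_rod·cosφ = -0.42107 m/s.
|V_P| = √(V_Px² + V_Py²) = 5.0586 m/s.

5.06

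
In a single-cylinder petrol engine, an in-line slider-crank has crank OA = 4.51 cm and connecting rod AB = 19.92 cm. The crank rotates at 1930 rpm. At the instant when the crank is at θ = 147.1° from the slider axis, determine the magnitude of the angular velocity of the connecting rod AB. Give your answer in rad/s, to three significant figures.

38.7

ω = 202.1 rad/s (converted from 1930 rpm).
The rod makes angle φ with the slider axis where L sinφ = r sinθ; differentiating, L cosφ·φ̇ = r ω cosθ.
L cosφ = √(L² − r² sin²θ) = 0.19769 m.
|ω_rod| = r ω |cosθ| / √(L² − r² sin²θ) = 0.0451·202.1·0.83962/0.19769 = 38.714 rad/s.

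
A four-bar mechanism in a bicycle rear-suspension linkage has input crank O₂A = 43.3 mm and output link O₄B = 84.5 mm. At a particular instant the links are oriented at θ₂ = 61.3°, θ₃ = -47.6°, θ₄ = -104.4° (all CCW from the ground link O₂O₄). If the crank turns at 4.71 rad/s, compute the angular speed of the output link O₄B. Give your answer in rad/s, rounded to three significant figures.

2.73

ω₂ = 4.71 rad/s
Differentiating the loop-closure r₂e^{iθ₂}+r₃e^{iθ₃}=r₁+r₄e^{iθ₄} gives r₂ω₂e^{iθ₂}+r₃ω₃e^{iθ₃}=r₄ω₄e^{iθ₄}.
Eliminating the other unknown: ω₄ = r₂ω₂ sin(θ₂−θ₃) / [r₄ sin(θ₄−θ₃)].
Numerator sine = +0.94609; denominator sine = -0.83676.
Result = 0.0433·4.71·(+0.94609) / (0.0845·(-0.83676)) = -2.7288 rad/s; magnitude 2.7288 rad/s.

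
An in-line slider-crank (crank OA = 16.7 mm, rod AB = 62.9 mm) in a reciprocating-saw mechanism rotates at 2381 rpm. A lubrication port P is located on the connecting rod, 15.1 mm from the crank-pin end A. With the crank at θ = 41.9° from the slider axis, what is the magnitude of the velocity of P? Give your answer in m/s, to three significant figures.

ω = 249.3 rad/s.  Crank-pin speed |V_A| = rω = 4.1639 m/s, perpendicular to OA.
Rod angle: sinφ = −(r/L) sinθ ⇒ φ = -10.213°; ω_rod = −rω cosθ/√(L²−r²sin²θ) = -50.066 rad/s.
V_P = V_A + ω_rod × AP, with AP = 0.0151 m along the rod.
Components: V_Px = −rω sinθ − a·ω_rod·sinφ = -2.9149 m/s;  V_Py = rω cosθ + a·ω_rod·cosφ = +2.3552 m/s.
|V_P| = √(V_Px² + V_Py²) = 3.7475 m/s.

3.75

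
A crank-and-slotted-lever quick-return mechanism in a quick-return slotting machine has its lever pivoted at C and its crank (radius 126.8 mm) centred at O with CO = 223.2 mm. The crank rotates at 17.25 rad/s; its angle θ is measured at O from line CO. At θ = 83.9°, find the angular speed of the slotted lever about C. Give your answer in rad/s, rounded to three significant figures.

4.58

ω = 17.25 rad/s
Crank pin A relative to C: A = (d + r cosθ, r sinθ); lever angle φ = atan2(r sinθ, d + r cosθ).
Differentiating tanφ: φ̇ = rω(d cosθ + r)/(d² + r² + 2dr cosθ).
d² + r² + 2dr cosθ = |CA|² = 0.0719114 m²;  d cosθ + r = +0.15052 m.
|ω_lever| = |0.1268·17.25·+0.15052| / 0.0719114 = 4.5782 rad/s.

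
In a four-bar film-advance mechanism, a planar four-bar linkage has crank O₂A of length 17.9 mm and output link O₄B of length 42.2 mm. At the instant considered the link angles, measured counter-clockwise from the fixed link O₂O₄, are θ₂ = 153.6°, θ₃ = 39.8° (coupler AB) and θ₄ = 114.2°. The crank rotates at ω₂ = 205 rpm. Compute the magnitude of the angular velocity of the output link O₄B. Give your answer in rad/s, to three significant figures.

8.65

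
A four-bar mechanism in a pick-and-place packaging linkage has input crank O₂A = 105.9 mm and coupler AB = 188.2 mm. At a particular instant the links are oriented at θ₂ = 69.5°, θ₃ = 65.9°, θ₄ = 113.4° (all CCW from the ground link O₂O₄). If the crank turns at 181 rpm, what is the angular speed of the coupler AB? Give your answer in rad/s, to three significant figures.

ω₂ = 18.95 rad/s (from 181 rpm).
Differentiating the loop-closure r₂e^{iθ₂}+r₃e^{iθ₃}=r₁+r₄e^{iθ₄} gives r₂ω₂e^{iθ₂}+r₃ω₃e^{iθ₃}=r₄ω₄e^{iθ₄}.
Eliminating the other unknown: ω₃ = r₂ω₂ sin(θ₄−θ₂) / [r₃ sin(θ₃−θ₄)].
Numerator sine = +0.69340; denominator sine = -0.73728.
Result = 0.1059·18.95·(+0.69340) / (0.1882·(-0.73728)) = -10.031 rad/s; magnitude 10.031 rad/s.

10.0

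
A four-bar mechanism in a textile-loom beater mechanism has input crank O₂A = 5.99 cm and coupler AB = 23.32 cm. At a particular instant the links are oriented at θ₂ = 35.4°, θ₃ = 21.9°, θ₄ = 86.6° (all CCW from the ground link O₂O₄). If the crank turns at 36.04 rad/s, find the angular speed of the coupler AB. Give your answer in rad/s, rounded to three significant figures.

7.98

ω₂ = 36.04 rad/s
Differentiating the loop-closure r₂e^{iθ₂}+r₃e^{iθ₃}=r₁+r₄e^{iθ₄} gives r₂ω₂e^{iθ₂}+r₃ω₃e^{iθ₃}=r₄ω₄e^{iθ₄}.
Eliminating the other unknown: ω₃ = r₂ω₂ sin(θ₄−θ₂) / [r₃ sin(θ₃−θ₄)].
Numerator sine = +0.77934; denominator sine = -0.90408.
Result = 0.0599·36.04·(+0.77934) / (0.2332·(-0.90408)) = -7.98 rad/s; magnitude 7.98 rad/s.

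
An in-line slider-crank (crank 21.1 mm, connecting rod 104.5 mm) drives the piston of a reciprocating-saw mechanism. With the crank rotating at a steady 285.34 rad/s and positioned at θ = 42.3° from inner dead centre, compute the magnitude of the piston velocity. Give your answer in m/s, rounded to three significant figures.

ω = 285.3 rad/s
For an in-line slider-crank, x = r cosθ + √(L² − r² sin²θ), so v = −rω sinθ·[1 + r cosθ/√(L² − r² sin²θ)].
With r = 0.0211 m, L = 0.1045 m, θ = 42.3°: √(L² − r² sin²θ) = 0.10353 m.
v = −0.0211·285.3·0.67301·[1 + 0.0211·0.73963/0.10353] = -4.6628 m/s.
|v| = 4.6628 m/s.

4.66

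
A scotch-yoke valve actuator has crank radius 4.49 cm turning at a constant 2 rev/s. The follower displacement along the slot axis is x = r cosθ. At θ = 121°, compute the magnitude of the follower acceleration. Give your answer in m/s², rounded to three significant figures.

ω = 12.57 rad/s (from 2 rev/s).
x = r cosθ ⇒ ẍ = −rω² cosθ (ω constant).
|a| = rω²|cosθ| = 0.0449·(12.57)²·|cos 121°| = 3.6518 m/s².

3.65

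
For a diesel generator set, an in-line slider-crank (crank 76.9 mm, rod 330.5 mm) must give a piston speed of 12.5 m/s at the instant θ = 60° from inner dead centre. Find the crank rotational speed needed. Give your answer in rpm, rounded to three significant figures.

1600

For an in-line slider-crank, |v_piston| = rω|sinθ|·[1 + r cosθ/√(L² − r² sin²θ)].
With r = 0.0769 m, L = 0.3305 m, θ = 60°: the bracketed kinematic factor |dx/dθ| = 0.074507 m.
ω = v/|dx/dθ| = 12.5/0.074507 = 167.77 rad/s.
N = 60ω/(2π) = 1602.1 rpm.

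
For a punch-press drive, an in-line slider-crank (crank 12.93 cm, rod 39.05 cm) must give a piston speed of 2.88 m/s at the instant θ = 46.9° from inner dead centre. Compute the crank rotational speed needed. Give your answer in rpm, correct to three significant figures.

236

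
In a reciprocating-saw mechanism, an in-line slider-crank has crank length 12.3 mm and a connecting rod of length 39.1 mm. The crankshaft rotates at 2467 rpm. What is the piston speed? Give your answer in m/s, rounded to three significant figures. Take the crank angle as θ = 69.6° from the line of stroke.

ω = 2π·2467/60 = 258.3 rad/s
For an in-line slider-crank, x = r cosθ + √(L² − r² sin²θ), so v = −rω sinθ·[1 + r cosθ/√(L² − r² sin²θ)].
With r = 0.0123 m, L = 0.0391 m, θ = 69.6°: √(L² − r² sin²θ) = 0.037362 m.
v = −0.0123·258.3·0.93728·[1 + 0.0123·0.34857/0.037362] = -3.3201 m/s.
|v| = 3.3201 m/s.

3.32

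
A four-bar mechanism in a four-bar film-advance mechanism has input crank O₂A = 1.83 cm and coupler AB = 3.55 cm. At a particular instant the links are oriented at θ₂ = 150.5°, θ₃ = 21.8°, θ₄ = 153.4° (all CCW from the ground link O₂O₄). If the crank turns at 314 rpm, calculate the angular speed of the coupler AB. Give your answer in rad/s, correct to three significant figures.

1.15

ω₂ = 32.88 rad/s (from 314 rpm).
Differentiating the loop-closure r₂e^{iθ₂}+r₃e^{iθ₃}=r₁+r₄e^{iθ₄} gives r₂ω₂e^{iθ₂}+r₃ω₃e^{iθ₃}=r₄ω₄e^{iθ₄}.
Eliminating the other unknown: ω₃ = r₂ω₂ sin(θ₄−θ₂) / [r₃ sin(θ₃−θ₄)].
Numerator sine = +0.05059; denominator sine = -0.74780.
Result = 0.0183·32.88·(+0.05059) / (0.0355·(-0.74780)) = -1.1468 rad/s; magnitude 1.1468 rad/s.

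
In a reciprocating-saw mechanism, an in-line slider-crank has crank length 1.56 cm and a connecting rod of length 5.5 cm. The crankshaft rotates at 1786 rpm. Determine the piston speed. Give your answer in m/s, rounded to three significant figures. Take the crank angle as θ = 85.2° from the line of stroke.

2.98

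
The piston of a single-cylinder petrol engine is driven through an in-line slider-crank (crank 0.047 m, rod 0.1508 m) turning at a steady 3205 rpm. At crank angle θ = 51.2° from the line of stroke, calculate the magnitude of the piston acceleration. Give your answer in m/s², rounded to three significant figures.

ω = 2π·3205/60 = 335.6 rad/s
x(θ) = r cosθ + √(L² − r² sin²θ); with ω constant, a = ω²·d²x/dθ².
d²x/dθ² = −r cosθ − r²(cos2θ)/√u − r⁴ sin²2θ/(4u^{3/2}),  u = L² − r² sin²θ = 0.021399 m².
Substituting r = 0.047 m, L = 0.1508 m, θ = 51.2°: d²x/dθ² = -0.026579 m.
a = ω²·d²x/dθ² = (335.6)²·(-0.026579) = -2994.1 m/s²;  |a| = 2994.1 m/s².

2990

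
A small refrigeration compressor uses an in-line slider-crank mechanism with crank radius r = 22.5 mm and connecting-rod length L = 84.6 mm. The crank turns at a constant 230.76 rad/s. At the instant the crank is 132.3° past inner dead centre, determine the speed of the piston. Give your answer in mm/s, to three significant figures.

3140

ω = 230.8 rad/s
For an in-line slider-crank, x = r cosθ + √(L² − r² sin²θ), so v = −rω sinθ·[1 + r cosθ/√(L² − r² sin²θ)].
With r = 0.0225 m, L = 0.0846 m, θ = 132.3°: √(L² − r² sin²θ) = 0.082947 m.
v = −0.0225·230.8·0.73963·[1 + 0.0225·-0.67301/0.082947] = -3.1392 m/s.
|v| = 3.1392 m/s = 3139.2 mm/s.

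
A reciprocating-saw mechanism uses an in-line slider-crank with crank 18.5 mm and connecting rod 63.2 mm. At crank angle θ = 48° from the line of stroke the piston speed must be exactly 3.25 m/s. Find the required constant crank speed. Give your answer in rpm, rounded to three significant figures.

1880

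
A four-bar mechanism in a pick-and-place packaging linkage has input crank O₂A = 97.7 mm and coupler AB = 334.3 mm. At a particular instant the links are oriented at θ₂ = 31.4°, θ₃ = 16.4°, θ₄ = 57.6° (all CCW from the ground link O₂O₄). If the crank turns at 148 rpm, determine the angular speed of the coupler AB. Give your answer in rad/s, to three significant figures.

3.04

ω₂ = 15.5 rad/s (from 148 rpm).
Differentiating the loop-closure r₂e^{iθ₂}+r₃e^{iθ₃}=r₁+r₄e^{iθ₄} gives r₂ω₂e^{iθ₂}+r₃ω₃e^{iθ₃}=r₄ω₄e^{iθ₄}.
Eliminating the other unknown: ω₃ = r₂ω₂ sin(θ₄−θ₂) / [r₃ sin(θ₃−θ₄)].
Numerator sine = +0.44151; denominator sine = -0.65869.
Result = 0.0977·15.5·(+0.44151) / (0.3343·(-0.65869)) = -3.036 rad/s; magnitude 3.036 rad/s.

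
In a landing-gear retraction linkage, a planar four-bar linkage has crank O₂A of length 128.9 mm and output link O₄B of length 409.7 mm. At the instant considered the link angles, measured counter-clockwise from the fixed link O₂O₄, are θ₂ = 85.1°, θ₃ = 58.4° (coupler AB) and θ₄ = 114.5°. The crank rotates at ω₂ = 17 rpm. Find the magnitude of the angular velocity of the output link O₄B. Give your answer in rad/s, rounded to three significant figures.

ω₂ = 1.78 rad/s (from 17 rpm).
Differentiating the loop-closure r₂e^{iθ₂}+r₃e^{iθ₃}=r₁+r₄e^{iθ₄} gives r₂ω₂e^{iθ₂}+r₃ω₃e^{iθ₃}=r₄ω₄e^{iθ₄}.
Eliminating the other unknown: ω₄ = r₂ω₂ sin(θ₂−θ₃) / [r₄ sin(θ₄−θ₃)].
Numerator sine = +0.44932; denominator sine = +0.83001.
Result = 0.1289·1.78·(+0.44932) / (0.4097·(+0.83001)) = +0.3032 rad/s; magnitude 0.3032 rad/s.

0.303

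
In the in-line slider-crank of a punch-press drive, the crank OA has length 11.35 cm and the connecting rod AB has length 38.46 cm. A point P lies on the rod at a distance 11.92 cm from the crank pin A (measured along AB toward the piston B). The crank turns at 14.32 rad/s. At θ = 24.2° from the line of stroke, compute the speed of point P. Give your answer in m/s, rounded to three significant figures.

ω = 14.32 rad/s.  Crank-pin speed |V_A| = rω = 1.6253 m/s, perpendicular to OA.
Rod angle: sinφ = −(r/L) sinθ ⇒ φ = -6.948°; ω_rod = −rω cosθ/√(L²−r²sin²θ) = -3.8831 rad/s.
V_P = V_A + ω_rod × AP, with AP = 0.1192 m along the rod.
Components: V_Px = −rω sinθ − a·ω_rod·sinφ = -0.72225 m/s;  V_Py = rω cosθ + a·ω_rod·cosφ = +1.023 m/s.
|V_P| = √(V_Px² + V_Py²) = 1.2523 m/s.

1.25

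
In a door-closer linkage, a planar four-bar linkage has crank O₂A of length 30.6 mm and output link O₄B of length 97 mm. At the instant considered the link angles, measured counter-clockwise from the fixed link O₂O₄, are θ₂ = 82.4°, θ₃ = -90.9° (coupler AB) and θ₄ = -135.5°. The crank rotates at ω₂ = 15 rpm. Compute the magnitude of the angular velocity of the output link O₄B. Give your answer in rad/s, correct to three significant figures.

ω₂ = 1.571 rad/s (from 15 rpm).
Differentiating the loop-closure r₂e^{iθ₂}+r₃e^{iθ₃}=r₁+r₄e^{iθ₄} gives r₂ω₂e^{iθ₂}+r₃ω₃e^{iθ₃}=r₄ω₄e^{iθ₄}.
Eliminating the other unknown: ω₄ = r₂ω₂ sin(θ₂−θ₃) / [r₄ sin(θ₄−θ₃)].
Numerator sine = +0.11667; denominator sine = -0.70215.
Result = 0.0306·1.571·(+0.11667) / (0.097·(-0.70215)) = -0.082338 rad/s; magnitude 0.082338 rad/s.

0.0823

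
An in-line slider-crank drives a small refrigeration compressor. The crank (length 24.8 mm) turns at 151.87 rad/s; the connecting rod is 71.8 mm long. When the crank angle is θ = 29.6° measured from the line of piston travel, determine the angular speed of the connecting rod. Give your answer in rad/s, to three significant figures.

ω = 151.9 rad/s
The rod makes angle φ with the slider axis where L sinφ = r sinθ; differentiating, L cosφ·φ̇ = r ω cosθ.
L cosφ = √(L² − r² sin²θ) = 0.070747 m.
|ω_rod| = r ω |cosθ| / √(L² − r² sin²θ) = 0.0248·151.9·0.86949/0.070747 = 46.289 rad/s.

46.3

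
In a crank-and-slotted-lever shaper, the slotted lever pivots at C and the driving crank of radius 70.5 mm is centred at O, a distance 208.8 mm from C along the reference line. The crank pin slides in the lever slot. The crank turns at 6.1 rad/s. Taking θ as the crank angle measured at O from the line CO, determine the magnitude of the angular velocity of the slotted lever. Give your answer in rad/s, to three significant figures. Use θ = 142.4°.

ω = 6.1 rad/s
Crank pin A relative to C: A = (d + r cosθ, r sinθ); lever angle φ = atan2(r sinθ, d + r cosθ).
Differentiating tanφ: φ̇ = rω(d cosθ + r)/(d² + r² + 2dr cosθ).
d² + r² + 2dr cosθ = |CA|² = 0.025242 m²;  d cosθ + r = -0.09493 m.
|ω_lever| = |0.0705·6.1·-0.09493| / 0.025242 = 1.6173 rad/s.

1.62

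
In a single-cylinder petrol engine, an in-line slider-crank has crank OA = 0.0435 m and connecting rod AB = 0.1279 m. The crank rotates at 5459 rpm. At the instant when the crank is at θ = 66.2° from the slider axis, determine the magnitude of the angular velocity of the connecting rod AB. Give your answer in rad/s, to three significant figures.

82.6

ω = 571.7 rad/s (converted from 5459 rpm).
The rod makes angle φ with the slider axis where L sinφ = r sinθ; differentiating, L cosφ·φ̇ = r ω cosθ.
L cosφ = √(L² − r² sin²θ) = 0.12155 m.
|ω_rod| = r ω |cosθ| / √(L² − r² sin²θ) = 0.0435·571.7·0.40355/0.12155 = 82.56 rad/s.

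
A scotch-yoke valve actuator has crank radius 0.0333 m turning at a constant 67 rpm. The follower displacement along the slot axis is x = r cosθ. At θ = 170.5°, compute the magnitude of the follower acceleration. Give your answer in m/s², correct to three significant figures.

ω = 7.016 rad/s (from 67 rpm).
x = r cosθ ⇒ ẍ = −rω² cosθ (ω constant).
|a| = rω²|cosθ| = 0.0333·(7.016)²·|cos 170.5°| = 1.6168 m/s².

1.62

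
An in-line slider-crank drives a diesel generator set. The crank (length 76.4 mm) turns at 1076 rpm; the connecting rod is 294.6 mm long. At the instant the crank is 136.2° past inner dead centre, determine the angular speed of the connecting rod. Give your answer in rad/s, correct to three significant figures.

21.4

ω = 112.7 rad/s (converted from 1076 rpm).
The rod makes angle φ with the slider axis where L sinφ = r sinθ; differentiating, L cosφ·φ̇ = r ω cosθ.
L cosφ = √(L² − r² sin²θ) = 0.28982 m.
|ω_rod| = r ω |cosθ| / √(L² − r² sin²θ) = 0.0764·112.7·0.72176/0.28982 = 21.439 rad/s.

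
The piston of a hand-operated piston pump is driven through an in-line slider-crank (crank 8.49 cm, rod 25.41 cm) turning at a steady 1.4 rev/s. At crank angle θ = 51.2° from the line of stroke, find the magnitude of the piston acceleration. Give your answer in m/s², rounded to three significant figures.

3.69

ω = 2π·1.4 = 8.796 rad/s
x(θ) = r cosθ + √(L² − r² sin²θ); with ω constant, a = ω²·d²x/dθ².
d²x/dθ² = −r cosθ − r²(cos2θ)/√u − r⁴ sin²2θ/(4u^{3/2}),  u = L² − r² sin²θ = 0.0601889 m².
Substituting r = 0.0849 m, L = 0.2541 m, θ = 51.2°: d²x/dθ² = -0.047729 m.
a = ω²·d²x/dθ² = (8.796)²·(-0.047729) = -3.6931 m/s²;  |a| = 3.6931 m/s².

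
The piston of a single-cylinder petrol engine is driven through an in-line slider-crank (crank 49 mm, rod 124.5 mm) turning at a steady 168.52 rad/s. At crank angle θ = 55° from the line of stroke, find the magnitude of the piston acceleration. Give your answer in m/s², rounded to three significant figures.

622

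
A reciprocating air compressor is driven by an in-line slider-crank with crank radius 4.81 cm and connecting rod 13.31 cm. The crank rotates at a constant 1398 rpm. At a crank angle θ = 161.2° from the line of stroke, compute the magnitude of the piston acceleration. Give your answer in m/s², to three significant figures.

ω = 2π·1398/60 = 146.4 rad/s
x(θ) = r cosθ + √(L² − r² sin²θ); with ω constant, a = ω²·d²x/dθ².
d²x/dθ² = −r cosθ − r²(cos2θ)/√u − r⁴ sin²2θ/(4u^{3/2}),  u = L² − r² sin²θ = 0.0174753 m².
Substituting r = 0.0481 m, L = 0.1331 m, θ = 161.2°: d²x/dθ² = +0.031452 m.
a = ω²·d²x/dθ² = (146.4)²·(+0.031452) = +674.09 m/s²;  |a| = 674.09 m/s².

674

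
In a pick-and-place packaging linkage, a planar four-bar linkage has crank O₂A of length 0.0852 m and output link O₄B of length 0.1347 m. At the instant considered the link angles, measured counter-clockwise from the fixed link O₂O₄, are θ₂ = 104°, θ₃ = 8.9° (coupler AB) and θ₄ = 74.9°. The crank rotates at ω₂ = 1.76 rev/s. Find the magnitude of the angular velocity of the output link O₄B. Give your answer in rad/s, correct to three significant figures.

7.63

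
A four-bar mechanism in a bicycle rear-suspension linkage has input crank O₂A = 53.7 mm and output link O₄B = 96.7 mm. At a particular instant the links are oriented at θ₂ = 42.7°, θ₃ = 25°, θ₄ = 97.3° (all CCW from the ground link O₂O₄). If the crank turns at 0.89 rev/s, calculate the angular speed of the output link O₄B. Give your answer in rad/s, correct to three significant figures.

0.991

ω₂ = 5.592 rad/s (from 0.89 rev/s).
Differentiating the loop-closure r₂e^{iθ₂}+r₃e^{iθ₃}=r₁+r₄e^{iθ₄} gives r₂ω₂e^{iθ₂}+r₃ω₃e^{iθ₃}=r₄ω₄e^{iθ₄}.
Eliminating the other unknown: ω₄ = r₂ω₂ sin(θ₂−θ₃) / [r₄ sin(θ₄−θ₃)].
Numerator sine = +0.30403; denominator sine = +0.95266.
Result = 0.0537·5.592·(+0.30403) / (0.0967·(+0.95266)) = +0.99106 rad/s; magnitude 0.99106 rad/s.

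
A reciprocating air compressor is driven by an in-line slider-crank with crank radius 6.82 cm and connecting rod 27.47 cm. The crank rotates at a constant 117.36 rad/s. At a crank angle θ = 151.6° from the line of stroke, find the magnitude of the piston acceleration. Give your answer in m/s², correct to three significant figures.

695

ω = 117.4 rad/s
x(θ) = r cosθ + √(L² − r² sin²θ); with ω constant, a = ω²·d²x/dθ².
d²x/dθ² = −r cosθ − r²(cos2θ)/√u − r⁴ sin²2θ/(4u^{3/2}),  u = L² − r² sin²θ = 0.0744079 m².
Substituting r = 0.0682 m, L = 0.2747 m, θ = 151.6°: d²x/dθ² = +0.050469 m.
a = ω²·d²x/dθ² = (117.4)²·(+0.050469) = +695.12 m/s²;  |a| = 695.12 m/s².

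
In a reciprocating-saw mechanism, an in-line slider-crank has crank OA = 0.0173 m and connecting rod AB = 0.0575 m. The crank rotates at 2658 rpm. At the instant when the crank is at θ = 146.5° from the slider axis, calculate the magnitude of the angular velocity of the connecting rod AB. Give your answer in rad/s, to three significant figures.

70.8

ω = 278.3 rad/s (converted from 2658 rpm).
The rod makes angle φ with the slider axis where L sinφ = r sinθ; differentiating, L cosφ·φ̇ = r ω cosθ.
L cosφ = √(L² − r² sin²θ) = 0.056702 m.
|ω_rod| = r ω |cosθ| / √(L² − r² sin²θ) = 0.0173·278.3·0.83389/0.056702 = 70.818 rad/s.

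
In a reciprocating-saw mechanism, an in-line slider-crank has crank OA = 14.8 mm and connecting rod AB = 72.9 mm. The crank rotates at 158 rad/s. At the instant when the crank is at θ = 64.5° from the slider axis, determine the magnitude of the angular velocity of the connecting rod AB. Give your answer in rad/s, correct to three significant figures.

14.0

ω = 158 rad/s
The rod makes angle φ with the slider axis where L sinφ = r sinθ; differentiating, L cosφ·φ̇ = r ω cosθ.
L cosφ = √(L² − r² sin²θ) = 0.071666 m.
|ω_rod| = r ω |cosθ| / √(L² − r² sin²θ) = 0.0148·158·0.43051/0.071666 = 14.047 rad/s.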